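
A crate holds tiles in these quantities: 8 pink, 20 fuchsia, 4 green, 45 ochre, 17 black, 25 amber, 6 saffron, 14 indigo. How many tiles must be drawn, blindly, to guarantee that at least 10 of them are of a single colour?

64

By pigeonhole, the 8 colours are the holes; the tiles drawn are the pigeons.
To avoid 10 of any one colour, the worst case takes at most 9 of each colour, or every tile of a colour that has fewer than 9.
That gives 8 + 9 + 4 + 9 + 9 + 9 + 6 + 9 = 63 tiles with no colour reaching 10.
The next tile forces some colour to 10, so 63 + 1 = 64.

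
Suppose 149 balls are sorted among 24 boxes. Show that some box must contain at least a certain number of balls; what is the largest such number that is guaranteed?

By the pigeonhole principle, the 24 boxes are the holes and the 149 balls are the pigeons.
If every box held at most 6 balls, the total would be at most 24 × 6 = 144, which is less than 149.
So some box holds at least ⌈149/24⌉ = 7 balls.

7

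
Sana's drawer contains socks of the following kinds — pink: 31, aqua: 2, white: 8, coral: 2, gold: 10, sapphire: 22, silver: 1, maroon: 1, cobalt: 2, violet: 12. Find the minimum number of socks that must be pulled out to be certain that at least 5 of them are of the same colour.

The 10 colours are the holes; the socks drawn are the pigeons.
To avoid 5 of any one colour, the worst case takes at most 4 of each colour, or every sock of a colour that has fewer than 4.
That gives 4 + 2 + 4 + 2 + 4 + 4 + 1 + 1 + 2 + 4 = 28 socks with no colour reaching 5.
The next sock forces some colour to 5, so 28 + 1 = 29.

29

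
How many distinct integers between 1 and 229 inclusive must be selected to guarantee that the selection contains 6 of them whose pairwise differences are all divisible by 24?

121

Integers whose pairwise differences are multiples of 24 are exactly those sharing a remainder mod 24. Pigeonhole: the 24 residue classes mod 24 are the pigeonholes.
With 120 integers one could put 5 in each residue class and have no class reach 6.
The 121st integer pushes some class to 6, so 24·5 + 1 = 121.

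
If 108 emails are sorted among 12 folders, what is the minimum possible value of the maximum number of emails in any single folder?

The 12 folders are the holes and the 108 emails are the pigeons.
If every folder held at most 8 emails, the total would be at most 12 × 8 = 96, which is less than 108.
So some folder holds at least ⌈108/12⌉ = 9 emails.

9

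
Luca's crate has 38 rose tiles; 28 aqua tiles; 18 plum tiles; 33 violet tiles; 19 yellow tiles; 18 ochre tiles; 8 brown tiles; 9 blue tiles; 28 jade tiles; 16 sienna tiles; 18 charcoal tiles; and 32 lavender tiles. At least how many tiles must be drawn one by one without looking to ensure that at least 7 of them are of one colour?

An adversary could hand out at most 6 tiles per colour: 6 + 6 + 6 + 6 + 6 + 6 + 6 + 6 + 6 + 6 + 6 + 6 = 72 tiles and still no colour has 7.
One more tile lands in a colour already at 6, so 73 draws are enough and 72 are not.

73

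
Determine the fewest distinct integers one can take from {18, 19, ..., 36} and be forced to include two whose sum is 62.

15

A set avoiding the sum 62 can contain at most one of each pair {x, 62−x}, plus the 9 elements whose complement lies outside the range or equal to its own complement.
The integers 18, …, 31 (14 of them) are such a set: any two sum to at least 18+19 = 37 and at most 30+31 = 61 < 62.
Pigeonhole: any 15th integer completes one of the 5 pairs, so 15 choices force a sum of 62.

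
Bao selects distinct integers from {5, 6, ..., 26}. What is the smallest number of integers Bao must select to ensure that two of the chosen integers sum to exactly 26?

15

A set avoiding the sum 26 can contain at most one of each pair {x, 26−x}, plus the 6 elements whose complement lies outside the range or equal to its own complement.
The integers 13, …, 26 (14 of them) are such a set: any two sum to at least 13+14 = 27 > 26.
Any 15th integer completes one of the 8 pairs, so 15 choices force a sum of 26.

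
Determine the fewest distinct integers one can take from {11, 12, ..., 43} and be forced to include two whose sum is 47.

Group the elements by complementary pair {x, 47−x}: {11,36}, {12,35}, {13,34}, …, giving 13 two-element pairs and 7 integers whose partner 47−x falls outside [11,43].
By pigeonhole, treating each of those 20 groups as a pigeonhole, one can pick one integer per group — 20 integers — with no two summing to 47.
The 21st integer lands in an occupied pair, forcing a sum of 47.

21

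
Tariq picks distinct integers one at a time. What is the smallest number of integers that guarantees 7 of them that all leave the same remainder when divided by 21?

127

The 21 residue classes mod 21 are the pigeonholes.
With 126 integers one could put 6 in each residue class and have no class reach 7.
The 127th integer pushes some class to 7, so 21·6 + 1 = 127.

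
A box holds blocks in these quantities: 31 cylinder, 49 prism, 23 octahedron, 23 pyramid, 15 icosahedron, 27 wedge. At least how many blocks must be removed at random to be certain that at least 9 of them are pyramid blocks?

In the worst case for collecting pyramid blocks, every non-pyramid block comes out first.
There are 31 + 49 + 23 + 15 + 27 = 145 non-pyramid blocks altogether.
After those, each further block must be pyramid, so 145 + 9 = 154 draws guarantee 9 pyramid blocks.

154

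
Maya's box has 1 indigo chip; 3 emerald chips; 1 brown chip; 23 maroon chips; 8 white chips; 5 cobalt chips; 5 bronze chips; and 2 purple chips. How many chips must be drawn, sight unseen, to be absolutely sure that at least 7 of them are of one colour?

By pigeonhole, the 8 colours are the holes; the chips drawn are the pigeons.
To avoid 7 of any one colour, the worst case takes at most 6 of each colour, or every chip of a colour that has fewer than 6.
That gives 1 + 3 + 1 + 6 + 6 + 5 + 5 + 2 = 29 chips with no colour reaching 7.
The next chip forces some colour to 7, so 29 + 1 = 30.

30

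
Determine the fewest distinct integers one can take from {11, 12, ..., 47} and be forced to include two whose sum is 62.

22

Two chosen integers sum to 62 exactly when both halves of some pair {x, 62−x} with 15 ≤ x ≤ 62−x ≤ 47 are chosen — 16 such pairs.
The remaining 5 elements (those with no distinct partner in range) can never complete a 62-sum, so the worst case takes all of them and one from each pair: 5 + 16 = 21.
By pigeonhole, the 22nd integer has to be the second member of some pair, so 21 + 1 = 22.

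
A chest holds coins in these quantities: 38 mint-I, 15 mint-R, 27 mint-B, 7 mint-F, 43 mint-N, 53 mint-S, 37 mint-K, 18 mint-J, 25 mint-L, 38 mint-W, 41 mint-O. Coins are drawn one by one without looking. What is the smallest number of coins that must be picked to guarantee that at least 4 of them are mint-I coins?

In the worst case for collecting mint-I coins, every non-mint-I coin comes out first.
There are 15 + 27 + 7 + 43 + 53 + 37 + 18 + 25 + 38 + 41 = 304 non-mint-I coins altogether.
After those, each further coin must be mint-I, so 304 + 4 = 308 draws guarantee 4 mint-I coins.

308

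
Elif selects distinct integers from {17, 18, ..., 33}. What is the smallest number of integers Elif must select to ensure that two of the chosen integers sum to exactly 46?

12

A set avoiding the sum 46 can contain at most one of each pair {x, 46−x}, plus the 5 elements whose complement lies outside the range or equal to its own complement.
The integers 23, …, 33 (11 of them) are such a set: any two sum to at least 23+24 = 47 > 46.
Pigeonhole: any 12th integer completes one of the 6 pairs, so 12 choices force a sum of 46.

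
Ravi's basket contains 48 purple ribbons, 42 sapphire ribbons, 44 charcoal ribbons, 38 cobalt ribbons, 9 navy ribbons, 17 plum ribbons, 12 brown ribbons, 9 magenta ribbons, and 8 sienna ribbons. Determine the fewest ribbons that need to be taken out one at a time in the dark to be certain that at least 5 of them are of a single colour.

An adversary could hand out at most 4 ribbons per colour: 4 + 4 + 4 + 4 + 4 + 4 + 4 + 4 + 4 = 36 ribbons and still no colour has 5.
Pigeonhole: one more ribbon lands in a colour already at 4, so 37 draws are enough and 36 are not.

37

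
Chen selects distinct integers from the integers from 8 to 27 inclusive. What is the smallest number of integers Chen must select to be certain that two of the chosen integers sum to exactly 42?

15

Group the elements by complementary pair {x, 42−x}: {15,27}, {16,26}, {17,25}, …, giving 6 two-element pairs, the single value 21 (it cannot pair with itself since the integers are distinct), and 7 integers whose partner 42−x falls outside [8,27].
Treating each of those 14 groups as a pigeonhole, one can pick one integer per group — 14 integers — with no two summing to 42.
The 15th integer lands in an occupied pair, forcing a sum of 42.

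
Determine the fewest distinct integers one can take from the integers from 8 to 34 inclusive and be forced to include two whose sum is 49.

18

A set avoiding the sum 49 can contain at most one of each pair {x, 49−x}, plus the 7 elements whose complement lies outside the range.
The integers 8, …, 24 (17 of them) are such a set: any two sum to at least 8+9 = 17 and at most 23+24 = 47 < 49.
Any 18th integer completes one of the 10 pairs, so 18 choices force a sum of 49.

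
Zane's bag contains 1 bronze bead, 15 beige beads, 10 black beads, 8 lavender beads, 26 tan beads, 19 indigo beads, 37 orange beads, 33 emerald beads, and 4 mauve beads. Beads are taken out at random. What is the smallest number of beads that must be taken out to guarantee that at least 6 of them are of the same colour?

By the pigeonhole principle, put each drawn bead into a box by colour. The largest draw with every box below 6 takes min(count, 5) from each colour; colours with fewer than 5 contribute all they have.
Σ min(cᵢ, 5) = 1 + 5 + 5 + 5 + 5 + 5 + 5 + 5 + 4 = 40.
Draw number 40 + 1 = 41 must push one box to 6.

41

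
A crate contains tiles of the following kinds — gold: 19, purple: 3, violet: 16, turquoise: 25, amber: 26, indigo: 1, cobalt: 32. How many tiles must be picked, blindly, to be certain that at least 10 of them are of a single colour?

50

Put each drawn tile into a box by colour. The largest draw with every box below 10 takes min(count, 9) from each colour; colours with fewer than 9 contribute all they have.
Σ min(cᵢ, 9) = 9 + 3 + 9 + 9 + 9 + 1 + 9 = 49.
Draw number 49 + 1 = 50 must push one box to 10.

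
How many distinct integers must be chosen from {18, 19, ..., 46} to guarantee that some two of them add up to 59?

Two chosen integers sum to 59 exactly when both halves of some pair {x, 59−x} with 18 ≤ x ≤ 59−x ≤ 41 are chosen — 12 such pairs.
The remaining 5 elements (those with no distinct partner in range) can never complete a 59-sum, so the worst case takes all of them and one from each pair: 5 + 12 = 17.
The 18th integer has to be the second member of some pair, so 17 + 1 = 18.

18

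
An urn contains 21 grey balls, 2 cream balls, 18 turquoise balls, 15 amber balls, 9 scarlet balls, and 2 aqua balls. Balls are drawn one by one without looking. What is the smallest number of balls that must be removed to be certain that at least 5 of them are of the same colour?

Put each drawn ball into a box by colour. The largest draw with every box below 5 takes min(count, 4) from each colour; colours with fewer than 4 contribute all they have.
Σ min(cᵢ, 4) = 4 + 2 + 4 + 4 + 4 + 2 = 20.
Draw number 20 + 1 = 21 must push one box to 5.

21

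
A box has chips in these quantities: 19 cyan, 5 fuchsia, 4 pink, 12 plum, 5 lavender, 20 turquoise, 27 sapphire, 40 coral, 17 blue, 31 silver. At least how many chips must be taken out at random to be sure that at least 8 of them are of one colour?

Pigeonhole: the 10 colours are the holes; the chips drawn are the pigeons.
To avoid 8 of any one colour, the worst case takes at most 7 of each colour, or every chip of a colour that has fewer than 7.
That gives 7 + 5 + 4 + 7 + 5 + 7 + 7 + 7 + 7 + 7 = 63 chips with no colour reaching 8.
The next chip forces some colour to 8, so 63 + 1 = 64.

64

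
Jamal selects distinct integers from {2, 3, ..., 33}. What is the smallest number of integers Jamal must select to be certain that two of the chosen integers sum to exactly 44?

22

Group the elements by complementary pair {x, 44−x}: {11,33}, {12,32}, {13,31}, …, giving 11 two-element pairs; the single value 22 (it cannot pair with itself since the integers are distinct); and 9 integers whose partner 44−x falls outside [2,33].
Treating each of those 21 groups as a pigeonhole, one can pick one integer per group — 21 integers — with no two summing to 44.
The 22nd integer lands in an occupied pair, forcing a sum of 44.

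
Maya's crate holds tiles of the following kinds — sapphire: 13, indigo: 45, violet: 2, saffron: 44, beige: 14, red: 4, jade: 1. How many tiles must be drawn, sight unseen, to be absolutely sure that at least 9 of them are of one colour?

40

An adversary could hand out at most 8 tiles per colour (violet, red, jade run out sooner): 8 + 8 + 2 + 8 + 8 + 4 + 1 = 39 tiles and still no colour has 9.
By pigeonhole, one more tile lands in a colour already at 8, so 40 draws are enough and 39 are not.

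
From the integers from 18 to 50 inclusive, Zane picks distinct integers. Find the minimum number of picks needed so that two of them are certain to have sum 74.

Two chosen integers sum to 74 exactly when both halves of some pair {x, 74−x} with 24 ≤ x ≤ 74−x ≤ 50 are chosen — 13 such pairs.
The remaining 7 elements (those with no distinct partner in range) can never complete a 74-sum, so the worst case takes all of them and one from each pair: 7 + 13 = 20.
The 21st integer has to be the second member of some pair, so 20 + 1 = 21.

21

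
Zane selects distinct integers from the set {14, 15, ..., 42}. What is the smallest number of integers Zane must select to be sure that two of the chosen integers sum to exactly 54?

17

Group the elements by complementary pair {x, 54−x}: {14,40}, {15,39}, {16,38}, …, giving 13 two-element pairs, the single value 27 (it cannot pair with itself since the integers are distinct), and 2 integers whose partner 54−x falls outside [14,42].
By the pigeonhole principle, treating each of those 16 groups as a pigeonhole, one can pick one integer per group — 16 integers — with no two summing to 54.
The 17th integer lands in an occupied pair, forcing a sum of 54.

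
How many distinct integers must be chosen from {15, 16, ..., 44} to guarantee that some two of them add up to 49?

21

A set avoiding the sum 49 can contain at most one of each pair {x, 49−x}, plus the 10 elements whose complement lies outside the range.
The integers 25, …, 44 (20 of them) are such a set: any two sum to at least 25+26 = 51 > 49.
Any 21st integer completes one of the 10 pairs, so 21 choices force a sum of 49.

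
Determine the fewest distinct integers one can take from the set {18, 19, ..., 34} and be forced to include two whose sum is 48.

A set avoiding the sum 48 can contain at most one of each pair {x, 48−x}, plus the 5 elements whose complement lies outside the range or equal to its own complement.
The integers 24, …, 34 (11 of them) are such a set: any two sum to at least 24+25 = 49 > 48.
Pigeonhole: any 12th integer completes one of the 6 pairs, so 12 choices force a sum of 48.

12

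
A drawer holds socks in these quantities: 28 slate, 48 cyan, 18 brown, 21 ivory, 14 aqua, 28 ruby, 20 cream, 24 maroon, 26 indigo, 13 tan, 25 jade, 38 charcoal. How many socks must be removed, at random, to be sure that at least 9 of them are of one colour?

97

By the pigeonhole principle, the 12 colours are the holes; the socks drawn are the pigeons.
To avoid 9 of any one colour, the worst case takes at most 8 of each colour.
That gives 8 + 8 + 8 + 8 + 8 + 8 + 8 + 8 + 8 + 8 + 8 + 8 = 96 socks with no colour reaching 9.
The next sock forces some colour to 9, so 96 + 1 = 97.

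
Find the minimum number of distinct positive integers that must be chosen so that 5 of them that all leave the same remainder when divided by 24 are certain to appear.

By pigeonhole, the 24 residue classes mod 24 are the pigeonholes.
With 96 integers one could put 4 in each residue class and have no class reach 5.
The 97th integer pushes some class to 5, so 24·4 + 1 = 97.

97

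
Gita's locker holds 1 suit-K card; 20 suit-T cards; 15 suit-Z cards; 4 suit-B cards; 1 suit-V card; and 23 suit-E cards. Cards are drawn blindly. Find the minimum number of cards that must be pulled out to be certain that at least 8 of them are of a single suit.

28

By pigeonhole, put each drawn card into a box by suit. The largest draw with every box below 8 takes min(count, 7) from each suit; suits with fewer than 7 contribute all they have.
Σ min(cᵢ, 7) = 1 + 7 + 7 + 4 + 1 + 7 = 27.
Draw number 27 + 1 = 28 must push one box to 8.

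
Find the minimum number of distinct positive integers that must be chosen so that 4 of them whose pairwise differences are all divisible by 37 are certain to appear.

Integers whose pairwise differences are multiples of 37 are exactly those sharing a remainder mod 37. Pigeonhole: the 37 residue classes mod 37 are the pigeonholes.
With 111 integers one could put 3 in each residue class and have no class reach 4.
The 112th integer pushes some class to 4, so 37·3 + 1 = 112.

112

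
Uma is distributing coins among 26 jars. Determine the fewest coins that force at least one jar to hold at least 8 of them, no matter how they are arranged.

With 182 coins one could put exactly 7 in each of the 26 jars, and no jar would reach 8.
One more coin must land in a jar that already has 7, giving it 8.
So 26 × 7 + 1 = 183 coins are required.

183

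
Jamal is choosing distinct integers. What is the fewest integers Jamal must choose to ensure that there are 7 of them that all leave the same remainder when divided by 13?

79

The 13 residue classes mod 13 are the pigeonholes.
With 78 integers one could put 6 in each residue class and have no class reach 7.
The 79th integer pushes some class to 7, so 13·6 + 1 = 79.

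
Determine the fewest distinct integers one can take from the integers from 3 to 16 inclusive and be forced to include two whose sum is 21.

9

Two chosen integers sum to 21 exactly when both halves of some pair {x, 21−x} with 5 ≤ x ≤ 21−x ≤ 16 are chosen — 6 such pairs.
The remaining 2 elements (those with no distinct partner in range) can never complete a 21-sum, so the worst case takes all of them and one from each pair: 2 + 6 = 8.
By pigeonhole, the 9th integer has to be the second member of some pair, so 8 + 1 = 9.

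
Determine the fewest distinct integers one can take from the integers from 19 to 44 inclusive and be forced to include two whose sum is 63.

14

A set avoiding the sum 63 can contain at most one of each pair {x, 63−x}.
The integers 32, …, 44 (13 of them) are such a set: any two sum to at least 32+33 = 65 > 63.
Any 14th integer completes one of the 13 pairs, so 14 choices force a sum of 63.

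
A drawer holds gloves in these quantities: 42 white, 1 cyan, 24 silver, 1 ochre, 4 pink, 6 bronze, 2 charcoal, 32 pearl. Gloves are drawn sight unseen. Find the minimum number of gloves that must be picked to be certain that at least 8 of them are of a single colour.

36

An adversary could hand out at most 7 gloves per colour (5 colours run out sooner): 7 + 1 + 7 + 1 + 4 + 6 + 2 + 7 = 35 gloves and still no colour has 8.
One more glove lands in a colour already at 7, so 36 draws are enough and 35 are not.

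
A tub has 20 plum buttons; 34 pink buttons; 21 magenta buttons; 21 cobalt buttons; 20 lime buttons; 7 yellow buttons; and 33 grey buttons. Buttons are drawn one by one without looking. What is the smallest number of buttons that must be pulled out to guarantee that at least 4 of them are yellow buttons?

In the worst case for collecting yellow buttons, every non-yellow button comes out first.
There are 20 + 34 + 21 + 21 + 20 + 33 = 149 non-yellow buttons altogether.
After those, each further button must be yellow, so 149 + 4 = 153 draws guarantee 4 yellow buttons.

153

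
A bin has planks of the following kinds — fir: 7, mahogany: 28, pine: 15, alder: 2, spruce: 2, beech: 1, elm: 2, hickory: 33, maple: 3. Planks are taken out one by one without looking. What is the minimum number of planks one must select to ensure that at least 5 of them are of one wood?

An adversary could hand out at most 4 planks per wood (5 woods run out sooner): 4 + 4 + 4 + 2 + 2 + 1 + 2 + 4 + 3 = 26 planks and still no wood has 5.
One more plank lands in a wood already at 4, so 27 draws are enough and 26 are not.

27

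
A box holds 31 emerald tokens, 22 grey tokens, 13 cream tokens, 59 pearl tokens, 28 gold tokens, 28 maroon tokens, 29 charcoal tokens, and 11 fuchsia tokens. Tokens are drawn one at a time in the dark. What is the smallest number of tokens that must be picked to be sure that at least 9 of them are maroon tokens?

202

In the worst case for collecting maroon tokens, every non-maroon token comes out first.
There are 31 + 22 + 13 + 59 + 28 + 29 + 11 = 193 non-maroon tokens altogether.
After those, each further token must be maroon, so 193 + 9 = 202 draws guarantee 9 maroon tokens.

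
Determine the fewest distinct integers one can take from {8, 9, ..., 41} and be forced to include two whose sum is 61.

Two chosen integers sum to 61 exactly when both halves of some pair {x, 61−x} with 20 ≤ x ≤ 61−x ≤ 41 are chosen — 11 such pairs.
The remaining 12 elements (those with no distinct partner in range) can never complete a 61-sum, so the worst case takes all of them and one from each pair: 12 + 11 = 23.
The 24th integer has to be the second member of some pair, so 23 + 1 = 24.

24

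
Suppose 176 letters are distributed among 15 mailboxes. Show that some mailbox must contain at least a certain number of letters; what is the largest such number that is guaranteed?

The 15 mailboxes are the holes and the 176 letters are the pigeons.
If every mailbox held at most 11 letters, the total would be at most 15 × 11 = 165, which is less than 176.
So some mailbox holds at least ⌈176/15⌉ = 12 letters.

12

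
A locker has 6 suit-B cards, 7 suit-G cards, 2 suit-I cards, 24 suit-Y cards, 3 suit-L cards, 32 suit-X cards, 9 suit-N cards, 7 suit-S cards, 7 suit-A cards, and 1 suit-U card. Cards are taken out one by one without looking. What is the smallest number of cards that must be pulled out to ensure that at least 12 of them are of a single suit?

An adversary could hand out at most 11 cards per suit (8 suits run out sooner): 6 + 7 + 2 + 11 + 3 + 11 + 9 + 7 + 7 + 1 = 64 cards and still no suit has 12.
By the pigeonhole principle, one more card lands in a suit already at 11, so 65 draws are enough and 64 are not.

65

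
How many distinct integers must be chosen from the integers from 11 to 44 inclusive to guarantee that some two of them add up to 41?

25

Two chosen integers sum to 41 exactly when both halves of some pair {x, 41−x} with 11 ≤ x ≤ 41−x ≤ 30 are chosen — 10 such pairs.
The remaining 14 elements (those with no distinct partner in range) can never complete a 41-sum, so the worst case takes all of them and one from each pair: 14 + 10 = 24.
By the pigeonhole principle, the 25th integer has to be the second member of some pair, so 24 + 1 = 25.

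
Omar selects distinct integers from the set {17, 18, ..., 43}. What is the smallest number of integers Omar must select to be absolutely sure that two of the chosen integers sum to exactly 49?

20

A set avoiding the sum 49 can contain at most one of each pair {x, 49−x}, plus the 11 elements whose complement lies outside the range.
The integers 25, …, 43 (19 of them) are such a set: any two sum to at least 25+26 = 51 > 49.
Any 20th integer completes one of the 8 pairs, so 20 choices force a sum of 49.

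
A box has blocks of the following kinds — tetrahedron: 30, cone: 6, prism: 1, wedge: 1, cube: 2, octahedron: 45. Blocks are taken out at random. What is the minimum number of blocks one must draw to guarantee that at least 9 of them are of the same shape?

By the pigeonhole principle, the 6 shapes are the holes; the blocks drawn are the pigeons.
To avoid 9 of any one shape, the worst case takes at most 8 of each shape, or every block of a shape that has fewer than 8.
That gives 8 + 6 + 1 + 1 + 2 + 8 = 26 blocks with no shape reaching 9.
The next block forces some shape to 9, so 26 + 1 = 27.

27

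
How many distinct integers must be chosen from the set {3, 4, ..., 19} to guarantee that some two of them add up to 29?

13

Two chosen integers sum to 29 exactly when both halves of some pair {x, 29−x} with 10 ≤ x ≤ 29−x ≤ 19 are chosen — 5 such pairs.
The remaining 7 elements (those with no distinct partner in range) can never complete a 29-sum, so the worst case takes all of them and one from each pair: 7 + 5 = 12.
By pigeonhole, the 13th integer has to be the second member of some pair, so 12 + 1 = 13.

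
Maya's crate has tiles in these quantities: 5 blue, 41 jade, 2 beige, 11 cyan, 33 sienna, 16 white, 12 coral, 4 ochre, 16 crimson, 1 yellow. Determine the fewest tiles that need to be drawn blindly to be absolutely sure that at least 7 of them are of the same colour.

49

Put each drawn tile into a box by colour. The largest draw with every box below 7 takes min(count, 6) from each colour; colours with fewer than 6 contribute all they have.
Σ min(cᵢ, 6) = 5 + 6 + 2 + 6 + 6 + 6 + 6 + 4 + 6 + 1 = 48.
Draw number 48 + 1 = 49 must push one box to 7.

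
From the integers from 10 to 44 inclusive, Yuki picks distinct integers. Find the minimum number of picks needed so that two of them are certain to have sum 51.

A set avoiding the sum 51 can contain at most one of each pair {x, 51−x}, plus the 3 elements whose complement lies outside the range.
The integers 26, …, 44 (19 of them) are such a set: any two sum to at least 26+27 = 53 > 51.
Pigeonhole: any 20th integer completes one of the 16 pairs, so 20 choices force a sum of 51.

20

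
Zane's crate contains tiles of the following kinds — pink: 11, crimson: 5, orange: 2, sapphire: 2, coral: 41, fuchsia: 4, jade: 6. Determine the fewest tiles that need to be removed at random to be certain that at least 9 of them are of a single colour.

By the pigeonhole principle, the 7 colours are the holes; the tiles drawn are the pigeons.
To avoid 9 of any one colour, the worst case takes at most 8 of each colour, or every tile of a colour that has fewer than 8.
That gives 8 + 5 + 2 + 2 + 8 + 4 + 6 = 35 tiles with no colour reaching 9.
The next tile forces some colour to 9, so 35 + 1 = 36.

36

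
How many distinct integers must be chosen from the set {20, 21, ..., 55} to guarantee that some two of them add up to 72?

A set avoiding the sum 72 can contain at most one of each pair {x, 72−x}, plus the 4 elements whose complement lies outside the range or equal to its own complement.
The integers 36, …, 55 (20 of them) are such a set: any two sum to at least 36+37 = 73 > 72.
Any 21st integer completes one of the 16 pairs, so 21 choices force a sum of 72.

21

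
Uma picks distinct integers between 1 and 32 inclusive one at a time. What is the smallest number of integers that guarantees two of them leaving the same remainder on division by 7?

8

The 7 residue classes mod 7 are the pigeonholes.
With 7 integers one could put 1 in each residue class and have no class reach 2.
The 8th integer pushes some class to 2, so 7·1 + 1 = 8.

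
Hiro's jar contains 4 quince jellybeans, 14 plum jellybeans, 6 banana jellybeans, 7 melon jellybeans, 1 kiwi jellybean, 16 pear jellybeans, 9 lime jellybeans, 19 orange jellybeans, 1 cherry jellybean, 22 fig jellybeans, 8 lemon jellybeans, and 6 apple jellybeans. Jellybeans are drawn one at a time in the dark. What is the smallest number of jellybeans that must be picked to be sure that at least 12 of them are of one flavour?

87

By pigeonhole, the 12 flavours are the holes; the jellybeans drawn are the pigeons.
To avoid 12 of any one flavour, the worst case takes at most 11 of each flavour, or every jellybean of a flavour that has fewer than 11.
That gives 4 + 11 + 6 + 7 + 1 + 11 + 9 + 11 + 1 + 11 + 8 + 6 = 86 jellybeans with no flavour reaching 12.
The next jellybean forces some flavour to 12, so 86 + 1 = 87.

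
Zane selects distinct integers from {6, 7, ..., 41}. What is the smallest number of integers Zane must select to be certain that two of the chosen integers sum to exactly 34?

26

Group the elements by complementary pair {x, 34−x}: {6,28}, {7,27}, {8,26}, …, giving 11 two-element pairs; the single value 17 (it cannot pair with itself since the integers are distinct); and 13 integers whose partner 34−x falls outside [6,41].
Treating each of those 25 groups as a pigeonhole, one can pick one integer per group — 25 integers — with no two summing to 34.
The 26th integer lands in an occupied pair, forcing a sum of 34.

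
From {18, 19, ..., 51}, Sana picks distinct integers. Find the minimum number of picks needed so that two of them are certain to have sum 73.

Group the elements by complementary pair {x, 73−x}: {22,51}, {23,50}, {24,49}, …, giving 15 two-element pairs and 4 integers whose partner 73−x falls outside [18,51].
By pigeonhole, treating each of those 19 groups as a pigeonhole, one can pick one integer per group — 19 integers — with no two summing to 73.
The 20th integer lands in an occupied pair, forcing a sum of 73.

20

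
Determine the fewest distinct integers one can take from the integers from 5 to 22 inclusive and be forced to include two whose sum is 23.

12

Group the elements by complementary pair {x, 23−x}: {5,18}, {6,17}, {7,16}, …, giving 7 two-element pairs and 4 integers whose partner 23−x falls outside [5,22].
By pigeonhole, treating each of those 11 groups as a pigeonhole, one can pick one integer per group — 11 integers — with no two summing to 23.
The 12th integer lands in an occupied pair, forcing a sum of 23.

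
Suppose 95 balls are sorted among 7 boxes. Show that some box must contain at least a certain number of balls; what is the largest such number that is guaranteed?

14

Pigeonhole: the 7 boxes are the holes and the 95 balls are the pigeons.
If every box held at most 13 balls, the total would be at most 7 × 13 = 91, which is less than 95.
So some box holds at least ⌈95/7⌉ = 14 balls.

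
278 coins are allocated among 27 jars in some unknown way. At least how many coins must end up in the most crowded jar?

11

The 27 jars are the holes and the 278 coins are the pigeons.
If every jar held at most 10 coins, the total would be at most 27 × 10 = 270, which is less than 278.
So some jar holds at least ⌈278/27⌉ = 11 coins.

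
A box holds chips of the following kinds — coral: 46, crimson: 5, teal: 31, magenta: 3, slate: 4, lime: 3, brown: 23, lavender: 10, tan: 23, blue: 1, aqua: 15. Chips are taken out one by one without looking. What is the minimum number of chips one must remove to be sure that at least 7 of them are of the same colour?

Pigeonhole: put each drawn chip into a box by colour. The largest draw with every box below 7 takes min(count, 6) from each colour; colours with fewer than 6 contribute all they have.
Σ min(cᵢ, 6) = 6 + 5 + 6 + 3 + 4 + 3 + 6 + 6 + 6 + 1 + 6 = 52.
Draw number 52 + 1 = 53 must push one box to 7.

53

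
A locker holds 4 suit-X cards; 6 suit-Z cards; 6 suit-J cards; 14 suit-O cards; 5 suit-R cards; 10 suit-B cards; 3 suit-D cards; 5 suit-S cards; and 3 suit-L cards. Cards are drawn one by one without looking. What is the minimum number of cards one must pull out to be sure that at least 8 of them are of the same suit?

An adversary could hand out at most 7 cards per suit (7 suits run out sooner): 4 + 6 + 6 + 7 + 5 + 7 + 3 + 5 + 3 = 46 cards and still no suit has 8.
One more card lands in a suit already at 7, so 47 draws are enough and 46 are not.

47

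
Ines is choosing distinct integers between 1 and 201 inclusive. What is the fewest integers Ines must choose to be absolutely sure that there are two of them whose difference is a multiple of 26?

27

Integers whose pairwise differences are multiples of 26 are exactly those sharing a remainder mod 26. The 26 residue classes mod 26 are the pigeonholes.
With 26 integers one could put 1 in each residue class and have no class reach 2.
The 27th integer pushes some class to 2, so 26·1 + 1 = 27.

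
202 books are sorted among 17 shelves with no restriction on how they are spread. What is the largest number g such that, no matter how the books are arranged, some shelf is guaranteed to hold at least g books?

The 17 shelves are the holes and the 202 books are the pigeons.
If every shelf held at most 11 books, the total would be at most 17 × 11 = 187, which is less than 202.
So some shelf holds at least ⌈202/17⌉ = 12 books.

12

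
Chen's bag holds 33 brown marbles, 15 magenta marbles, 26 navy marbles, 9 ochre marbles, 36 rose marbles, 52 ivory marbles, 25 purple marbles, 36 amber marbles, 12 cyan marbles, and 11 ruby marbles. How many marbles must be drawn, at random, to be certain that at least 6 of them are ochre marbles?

In the worst case for collecting ochre marbles, every non-ochre marble comes out first.
There are 33 + 15 + 26 + 36 + 52 + 25 + 36 + 12 + 11 = 246 non-ochre marbles altogether.
After those, each further marble must be ochre, so 246 + 6 = 252 draws guarantee 6 ochre marbles.

252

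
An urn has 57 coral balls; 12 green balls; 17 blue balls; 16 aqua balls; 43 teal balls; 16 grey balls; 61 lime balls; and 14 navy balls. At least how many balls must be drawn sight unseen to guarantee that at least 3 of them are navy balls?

225

In the worst case for collecting navy balls, every non-navy ball comes out first.
There are 57 + 12 + 17 + 16 + 43 + 16 + 61 = 222 non-navy balls altogether.
After those, each further ball must be navy, so 222 + 3 = 225 draws guarantee 3 navy balls.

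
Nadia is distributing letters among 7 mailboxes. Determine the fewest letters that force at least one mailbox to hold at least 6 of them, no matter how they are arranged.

With 35 letters one could put exactly 5 in each of the 7 mailboxes, and no mailbox would reach 6.
By pigeonhole, one more letter must land in a mailbox that already has 5, giving it 6.
So 7 × 5 + 1 = 36 letters are required.

36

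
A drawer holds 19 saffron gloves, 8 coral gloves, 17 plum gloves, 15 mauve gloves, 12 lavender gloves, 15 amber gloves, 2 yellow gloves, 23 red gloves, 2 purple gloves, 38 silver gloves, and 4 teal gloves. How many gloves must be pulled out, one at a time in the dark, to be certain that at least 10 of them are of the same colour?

80

An adversary could hand out at most 9 gloves per colour (4 colours run out sooner): 9 + 8 + 9 + 9 + 9 + 9 + 2 + 9 + 2 + 9 + 4 = 79 gloves and still no colour has 10.
One more glove lands in a colour already at 9, so 80 draws are enough and 79 are not.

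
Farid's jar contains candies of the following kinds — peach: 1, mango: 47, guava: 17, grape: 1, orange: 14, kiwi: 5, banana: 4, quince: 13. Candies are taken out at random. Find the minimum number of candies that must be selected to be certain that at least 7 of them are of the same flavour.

36

By pigeonhole, put each drawn candy into a box by flavour. The largest draw with every box below 7 takes min(count, 6) from each flavour; flavours with fewer than 6 contribute all they have.
Σ min(cᵢ, 6) = 1 + 6 + 6 + 1 + 6 + 5 + 4 + 6 = 35.
Draw number 35 + 1 = 36 must push one box to 7.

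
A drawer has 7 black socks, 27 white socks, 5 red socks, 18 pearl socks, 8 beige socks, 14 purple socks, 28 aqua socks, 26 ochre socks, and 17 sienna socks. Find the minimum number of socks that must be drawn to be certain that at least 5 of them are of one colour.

37

Pigeonhole: the 9 colours are the holes; the socks drawn are the pigeons.
To avoid 5 of any one colour, the worst case takes at most 4 of each colour.
That gives 4 + 4 + 4 + 4 + 4 + 4 + 4 + 4 + 4 = 36 socks with no colour reaching 5.
The next sock forces some colour to 5, so 36 + 1 = 37.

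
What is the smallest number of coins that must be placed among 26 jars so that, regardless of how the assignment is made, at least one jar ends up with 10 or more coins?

With 234 coins one could put exactly 9 in each of the 26 jars, and no jar would reach 10.
One more coin must land in a jar that already has 9, giving it 10.
So 26 × 9 + 1 = 235 coins are required.

235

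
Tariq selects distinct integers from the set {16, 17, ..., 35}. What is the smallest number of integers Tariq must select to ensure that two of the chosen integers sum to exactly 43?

15

A set avoiding the sum 43 can contain at most one of each pair {x, 43−x}, plus the 8 elements whose complement lies outside the range.
The integers 22, …, 35 (14 of them) are such a set: any two sum to at least 22+23 = 45 > 43.
By the pigeonhole principle, any 15th integer completes one of the 6 pairs, so 15 choices force a sum of 43.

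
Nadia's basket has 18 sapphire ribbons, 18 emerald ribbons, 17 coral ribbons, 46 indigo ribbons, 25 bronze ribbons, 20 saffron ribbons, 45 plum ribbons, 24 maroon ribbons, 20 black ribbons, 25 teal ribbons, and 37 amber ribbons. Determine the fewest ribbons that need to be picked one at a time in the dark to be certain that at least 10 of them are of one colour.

100

An adversary could hand out at most 9 ribbons per colour: 9 + 9 + 9 + 9 + 9 + 9 + 9 + 9 + 9 + 9 + 9 = 99 ribbons and still no colour has 10.
One more ribbon lands in a colour already at 9, so 100 draws are enough and 99 are not.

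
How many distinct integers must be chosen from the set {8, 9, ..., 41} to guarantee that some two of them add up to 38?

Two chosen integers sum to 38 exactly when both halves of some pair {x, 38−x} with 8 ≤ x ≤ 38−x ≤ 30 are chosen — 11 such pairs.
The remaining 12 elements (those with no distinct partner in range) can never complete a 38-sum, so the worst case takes all of them and one from each pair: 12 + 11 = 23.
The 24th integer has to be the second member of some pair, so 23 + 1 = 24.

24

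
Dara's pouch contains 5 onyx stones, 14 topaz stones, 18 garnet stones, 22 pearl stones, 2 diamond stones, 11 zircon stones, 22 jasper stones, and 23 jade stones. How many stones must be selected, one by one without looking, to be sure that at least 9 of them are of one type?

56

An adversary could hand out at most 8 stones per type (onyx, diamond run out sooner): 5 + 8 + 8 + 8 + 2 + 8 + 8 + 8 = 55 stones and still no type has 9.
Pigeonhole: one more stone lands in a type already at 8, so 56 draws are enough and 55 are not.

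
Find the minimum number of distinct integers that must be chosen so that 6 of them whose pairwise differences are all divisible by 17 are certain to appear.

Integers whose pairwise differences are multiples of 17 are exactly those sharing a remainder mod 17. Pigeonhole: the 17 residue classes mod 17 are the pigeonholes.
With 85 integers one could put 5 in each residue class and have no class reach 6.
The 86th integer pushes some class to 6, so 17·5 + 1 = 86.

86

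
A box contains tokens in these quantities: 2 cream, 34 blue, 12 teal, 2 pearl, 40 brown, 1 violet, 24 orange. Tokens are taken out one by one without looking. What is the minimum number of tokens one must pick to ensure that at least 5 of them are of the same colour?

Put each drawn token into a box by colour. The largest draw with every box below 5 takes min(count, 4) from each colour; colours with fewer than 4 contribute all they have.
Σ min(cᵢ, 4) = 2 + 4 + 4 + 2 + 4 + 1 + 4 = 21.
Draw number 21 + 1 = 22 must push one box to 5.

22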